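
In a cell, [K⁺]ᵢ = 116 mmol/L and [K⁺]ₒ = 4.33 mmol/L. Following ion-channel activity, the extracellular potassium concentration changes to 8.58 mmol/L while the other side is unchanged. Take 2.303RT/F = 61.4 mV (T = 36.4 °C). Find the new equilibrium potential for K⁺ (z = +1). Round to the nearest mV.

After the shift: [K⁺]_out = 8.58, [K⁺]_in = 116 mmol/L.
E_new = (61.4/1)·log₁₀(8.58/116) = 61.40 · (-1.1310) = -69.44 mV

-69 mV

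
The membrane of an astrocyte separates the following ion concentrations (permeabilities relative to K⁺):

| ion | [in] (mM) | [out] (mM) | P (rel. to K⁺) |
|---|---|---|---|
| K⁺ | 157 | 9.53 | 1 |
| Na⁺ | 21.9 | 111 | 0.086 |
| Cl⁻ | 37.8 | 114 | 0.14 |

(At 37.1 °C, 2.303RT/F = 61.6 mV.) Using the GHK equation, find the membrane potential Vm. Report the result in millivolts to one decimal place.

Vm = 61.6 · log₁₀[(Σ P·[cation]ₒ + Σ P·[anion]ᵢ) / (Σ P·[cation]ᵢ + Σ P·[anion]ₒ)]
Numerator = 1×9.53 + 0.086×111 + 0.14×37.8 = 24.37
Denominator = 1×157 + 0.086×21.9 + 0.14×114 = 174.8
Vm = 61.6 · log₁₀(0.13937) = 61.6 × (-0.8558) = -52.72 mV

-52.7 mV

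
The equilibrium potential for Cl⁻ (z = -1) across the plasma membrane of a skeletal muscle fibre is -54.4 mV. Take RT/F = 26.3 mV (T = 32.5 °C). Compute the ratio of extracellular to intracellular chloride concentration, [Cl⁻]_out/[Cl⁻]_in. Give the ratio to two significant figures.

ln([out]/[in]) = E·z/(26.3) = -54.4 × -1 / 26.3 = 2.0684
[out]/[in] = e^(2.0684) = 7.912

7.9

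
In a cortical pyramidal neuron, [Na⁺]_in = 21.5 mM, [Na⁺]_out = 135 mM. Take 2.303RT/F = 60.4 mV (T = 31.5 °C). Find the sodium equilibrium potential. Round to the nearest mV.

48 mV

E = (60.4/z) · log₁₀([Na⁺]_out/[Na⁺]_in) with z = +1.
= (60.4/1) · log₁₀(135/21.5) = 60.40 · log₁₀(6.279)
= 60.40 · (0.7979) = 48.19 mV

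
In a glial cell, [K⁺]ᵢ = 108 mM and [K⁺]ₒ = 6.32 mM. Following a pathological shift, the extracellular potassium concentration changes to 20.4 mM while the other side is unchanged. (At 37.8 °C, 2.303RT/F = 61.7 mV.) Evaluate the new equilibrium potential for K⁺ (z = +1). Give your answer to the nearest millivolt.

After the shift: [K⁺]_out = 20.4, [K⁺]_in = 108 mM.
E_new = (61.7/1)·log₁₀(20.4/108) = 61.70 · (-0.7238) = -44.66 mV

-45 mV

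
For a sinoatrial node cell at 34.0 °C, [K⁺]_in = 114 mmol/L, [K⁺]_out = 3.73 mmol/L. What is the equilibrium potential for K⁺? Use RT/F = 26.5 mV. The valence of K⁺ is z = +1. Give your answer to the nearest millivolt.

-91 mV

E = (26.5/z) · ln([K⁺]_out/[K⁺]_in) with z = +1.
= (26.5/1) · ln(3.73/114) = 26.50 · ln(0.03272)
= 26.50 · (-3.4198) = -90.62 mV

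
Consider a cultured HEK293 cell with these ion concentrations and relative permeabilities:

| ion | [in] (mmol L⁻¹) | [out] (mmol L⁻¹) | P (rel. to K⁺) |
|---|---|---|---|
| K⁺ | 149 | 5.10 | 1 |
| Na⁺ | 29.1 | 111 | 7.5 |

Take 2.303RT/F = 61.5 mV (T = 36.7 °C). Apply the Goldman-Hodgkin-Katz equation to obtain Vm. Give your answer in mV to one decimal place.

Vm = 61.5 · log₁₀[(Σ P·[cation]ₒ + Σ P·[anion]ᵢ) / (Σ P·[cation]ᵢ + Σ P·[anion]ₒ)]
Numerator = 1×5.10 + 7.5×111 = 837.6
Denominator = 1×149 + 7.5×29.1 = 367.2
Vm = 61.5 · log₁₀(2.2807) = 61.5 × (0.3581) = 22.02 mV

22.0 mV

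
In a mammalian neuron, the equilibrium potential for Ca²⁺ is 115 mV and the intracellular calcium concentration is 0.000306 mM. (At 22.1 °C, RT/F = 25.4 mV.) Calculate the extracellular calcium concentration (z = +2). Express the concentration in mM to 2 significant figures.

Nernst: E = (25.4/2) · ln([out]/[in]), so ln([out]/[in]) = 115.0 × 2 / 25.4 = 9.0551.
[out]/[in] = e^(9.0551) = 8562.
[out] = 8562 × 0.000306 = 2.62 mM.

2.6 mM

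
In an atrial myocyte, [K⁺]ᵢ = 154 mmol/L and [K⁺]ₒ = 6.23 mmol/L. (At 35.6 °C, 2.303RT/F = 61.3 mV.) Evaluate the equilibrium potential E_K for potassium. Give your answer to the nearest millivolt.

-85 mV

E = (61.3/z) · log₁₀([K⁺]_out/[K⁺]_in) with z = +1.
= (61.3/1) · log₁₀(6.23/154) = 61.30 · log₁₀(0.04045)
= 61.30 · (-1.3930) = -85.39 mV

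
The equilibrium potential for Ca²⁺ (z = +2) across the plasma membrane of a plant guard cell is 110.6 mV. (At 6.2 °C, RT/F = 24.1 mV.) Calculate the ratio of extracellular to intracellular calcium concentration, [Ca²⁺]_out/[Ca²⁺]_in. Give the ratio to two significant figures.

ln([out]/[in]) = E·z/(24.1) = 110.6 × 2 / 24.1 = 9.1784
[out]/[in] = e^(9.1784) = 9686

9700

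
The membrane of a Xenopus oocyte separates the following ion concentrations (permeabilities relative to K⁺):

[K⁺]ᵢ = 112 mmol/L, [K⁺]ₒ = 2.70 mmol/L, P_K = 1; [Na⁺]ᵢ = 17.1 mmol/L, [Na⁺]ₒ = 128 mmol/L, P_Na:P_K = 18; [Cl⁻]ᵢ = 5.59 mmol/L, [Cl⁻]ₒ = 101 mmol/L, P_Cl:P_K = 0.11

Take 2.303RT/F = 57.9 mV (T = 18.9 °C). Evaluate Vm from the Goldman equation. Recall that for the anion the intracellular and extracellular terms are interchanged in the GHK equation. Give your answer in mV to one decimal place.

Vm = 57.9 · log₁₀[(Σ P·[cation]ₒ + Σ P·[anion]ᵢ) / (Σ P·[cation]ᵢ + Σ P·[anion]ₒ)]
Numerator = 1×2.70 + 18×128 + 0.11×5.59 = 2307
Denominator = 1×112 + 18×17.1 + 0.11×101 = 430.9
Vm = 57.9 · log₁₀(5.3545) = 57.9 × (0.7287) = 42.19 mV

42.2 mV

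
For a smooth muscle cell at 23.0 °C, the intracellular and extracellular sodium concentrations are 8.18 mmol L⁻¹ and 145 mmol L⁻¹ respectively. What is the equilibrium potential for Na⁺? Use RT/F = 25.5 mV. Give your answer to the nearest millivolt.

73 mV

E = (25.5/z) · ln([Na⁺]_out/[Na⁺]_in) with z = +1.
= (25.5/1) · ln(145/8.18) = 25.50 · ln(17.73)
= 25.50 · (2.8750) = 73.31 mV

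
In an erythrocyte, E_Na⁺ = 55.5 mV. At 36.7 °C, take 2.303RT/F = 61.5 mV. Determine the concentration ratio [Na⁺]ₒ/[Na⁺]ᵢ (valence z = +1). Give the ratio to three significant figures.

7.99

log₁₀([out]/[in]) = E·z/(61.5) = 55.5 × 1 / 61.5 = 0.9024
[out]/[in] = 10^(0.9024) = 7.988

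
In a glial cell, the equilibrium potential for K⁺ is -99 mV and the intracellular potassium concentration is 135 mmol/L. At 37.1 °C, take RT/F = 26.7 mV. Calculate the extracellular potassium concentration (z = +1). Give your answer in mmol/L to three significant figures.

3.31 mmol/L

Nernst: E = (26.7/1) · ln([out]/[in]), so ln([out]/[in]) = -99.0 × 1 / 26.7 = -3.7079.
[out]/[in] = e^(-3.7079) = 0.02453.
[out] = 0.02453 × 135 = 3.312 mmol/L.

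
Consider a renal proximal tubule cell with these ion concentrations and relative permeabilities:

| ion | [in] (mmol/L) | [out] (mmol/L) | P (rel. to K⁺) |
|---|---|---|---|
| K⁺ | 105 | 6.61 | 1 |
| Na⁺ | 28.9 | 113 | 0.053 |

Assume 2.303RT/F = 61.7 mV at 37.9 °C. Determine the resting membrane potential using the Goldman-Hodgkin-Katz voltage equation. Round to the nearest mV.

Vm = 61.7 · log₁₀[(Σ P·[cation]ₒ + Σ P·[anion]ᵢ) / (Σ P·[cation]ᵢ + Σ P·[anion]ₒ)]
Numerator = 1×6.61 + 0.053×113 = 12.6
Denominator = 1×105 + 0.053×28.9 = 106.5
Vm = 61.7 · log₁₀(0.11827) = 61.7 × (-0.9271) = -57.20 mV

-57 mV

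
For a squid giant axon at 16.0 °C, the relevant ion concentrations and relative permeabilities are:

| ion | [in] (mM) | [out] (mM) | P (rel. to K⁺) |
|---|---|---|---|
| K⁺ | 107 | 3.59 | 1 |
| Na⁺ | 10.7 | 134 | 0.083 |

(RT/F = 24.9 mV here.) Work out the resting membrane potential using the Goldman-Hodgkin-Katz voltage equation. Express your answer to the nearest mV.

Vm = 24.9 · ln[(Σ P·[cation]ₒ + Σ P·[anion]ᵢ) / (Σ P·[cation]ᵢ + Σ P·[anion]ₒ)]
Numerator = 1×3.59 + 0.083×134 = 14.71
Denominator = 1×107 + 0.083×10.7 = 107.9
Vm = 24.9 · ln(0.13636) = 24.9 × (-1.9924) = -49.61 mV

-50 mV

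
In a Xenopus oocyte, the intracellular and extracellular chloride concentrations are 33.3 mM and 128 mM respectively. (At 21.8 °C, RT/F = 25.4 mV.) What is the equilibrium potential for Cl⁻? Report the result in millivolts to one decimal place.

E = (25.4/z) · ln([Cl⁻]_out/[Cl⁻]_in) with z = -1.
For an anion, dividing by z = -1 reverses the sign.
= (25.4/-1) · ln(128/33.3) = -25.40 · ln(3.844)
= -25.40 · (1.3465) = -34.20 mV

-34.2 mV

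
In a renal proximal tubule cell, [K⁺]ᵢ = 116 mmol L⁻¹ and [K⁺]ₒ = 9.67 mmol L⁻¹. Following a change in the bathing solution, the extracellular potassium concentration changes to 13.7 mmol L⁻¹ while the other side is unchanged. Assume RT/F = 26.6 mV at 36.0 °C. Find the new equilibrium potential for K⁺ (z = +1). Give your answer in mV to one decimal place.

-56.8 mV

After the shift: [K⁺]_out = 13.7, [K⁺]_in = 116 mmol L⁻¹.
E_new = (26.6/1)·ln(13.7/116) = 26.60 · (-2.1362) = -56.82 mV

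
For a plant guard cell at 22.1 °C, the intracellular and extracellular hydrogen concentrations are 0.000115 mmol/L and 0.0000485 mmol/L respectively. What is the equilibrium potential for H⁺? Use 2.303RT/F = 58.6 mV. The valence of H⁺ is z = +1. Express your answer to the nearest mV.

E = (58.6/z) · log₁₀([H⁺]_out/[H⁺]_in) with z = +1.
= (58.6/1) · log₁₀(0.0000485/0.000115) = 58.60 · log₁₀(0.4217)
= 58.60 · (-0.3750) = -21.97 mV

-22 mV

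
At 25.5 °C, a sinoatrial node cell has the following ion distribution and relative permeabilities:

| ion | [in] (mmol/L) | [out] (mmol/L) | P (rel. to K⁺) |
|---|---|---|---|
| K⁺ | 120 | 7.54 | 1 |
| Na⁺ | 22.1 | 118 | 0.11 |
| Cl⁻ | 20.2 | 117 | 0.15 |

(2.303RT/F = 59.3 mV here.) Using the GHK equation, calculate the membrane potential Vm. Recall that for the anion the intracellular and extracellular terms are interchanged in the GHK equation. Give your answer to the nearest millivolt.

-46 mV

Vm = 59.3 · log₁₀[(Σ P·[cation]ₒ + Σ P·[anion]ᵢ) / (Σ P·[cation]ᵢ + Σ P·[anion]ₒ)]
Numerator = 1×7.54 + 0.11×118 + 0.15×20.2 = 23.55
Denominator = 1×120 + 0.11×22.1 + 0.15×117 = 140
Vm = 59.3 · log₁₀(0.16824) = 59.3 × (-0.7741) = -45.90 mV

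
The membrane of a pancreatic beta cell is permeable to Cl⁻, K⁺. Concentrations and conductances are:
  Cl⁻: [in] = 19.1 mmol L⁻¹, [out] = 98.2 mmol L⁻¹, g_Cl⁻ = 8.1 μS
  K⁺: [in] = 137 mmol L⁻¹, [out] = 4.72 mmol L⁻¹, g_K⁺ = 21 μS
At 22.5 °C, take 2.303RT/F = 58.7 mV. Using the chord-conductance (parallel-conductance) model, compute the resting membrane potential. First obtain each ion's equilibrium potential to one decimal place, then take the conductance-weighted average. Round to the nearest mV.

-74 mV

E_Cl⁻ = (58.7/-1)·log₁₀(98.2/19.1) = -41.7 mV
E_K⁺ = (58.7/1)·log₁₀(4.72/137) = -85.9 mV
Vm = (Σ gᵢEᵢ)/(Σ gᵢ) = (8.1·-41.7 + 21·-85.9) / (8.1 + 21)
= -2141.67 / 29.1 = -73.60 mV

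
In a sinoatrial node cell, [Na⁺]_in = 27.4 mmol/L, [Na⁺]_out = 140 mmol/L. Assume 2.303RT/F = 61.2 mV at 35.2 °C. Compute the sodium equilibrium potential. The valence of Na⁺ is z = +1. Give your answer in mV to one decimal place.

43.4 mV

E = (61.2/z) · log₁₀([Na⁺]_out/[Na⁺]_in) with z = +1.
= (61.2/1) · log₁₀(140/27.4) = 61.20 · log₁₀(5.109)
= 61.20 · (0.7084) = 43.35 mV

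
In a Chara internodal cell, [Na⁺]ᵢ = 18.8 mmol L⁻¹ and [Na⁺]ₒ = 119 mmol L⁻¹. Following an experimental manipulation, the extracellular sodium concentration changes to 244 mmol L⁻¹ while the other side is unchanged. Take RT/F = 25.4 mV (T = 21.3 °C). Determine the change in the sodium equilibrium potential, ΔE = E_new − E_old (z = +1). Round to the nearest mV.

18 mV

E_old = (25.4/1)·ln(119/18.8) = 46.87 mV
E_new = (25.4/1)·ln(244/18.8) = 65.11 mV
ΔE = 65.11 − (46.87) = 18.24 mV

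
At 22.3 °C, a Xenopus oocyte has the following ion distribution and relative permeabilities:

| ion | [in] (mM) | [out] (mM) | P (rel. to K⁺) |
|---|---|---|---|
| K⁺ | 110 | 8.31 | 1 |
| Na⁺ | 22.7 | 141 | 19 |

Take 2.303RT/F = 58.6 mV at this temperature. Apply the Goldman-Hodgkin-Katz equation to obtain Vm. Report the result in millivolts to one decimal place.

40.8 mV

Vm = 58.6 · log₁₀[(Σ P·[cation]ₒ + Σ P·[anion]ᵢ) / (Σ P·[cation]ᵢ + Σ P·[anion]ₒ)]
Numerator = 1×8.31 + 19×141 = 2687
Denominator = 1×110 + 19×22.7 = 541.3
Vm = 58.6 · log₁₀(4.9645) = 58.6 × (0.6959) = 40.78 mV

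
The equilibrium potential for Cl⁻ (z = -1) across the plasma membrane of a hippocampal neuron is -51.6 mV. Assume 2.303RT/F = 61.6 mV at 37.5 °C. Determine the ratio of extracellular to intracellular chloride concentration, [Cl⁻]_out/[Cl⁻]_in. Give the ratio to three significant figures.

log₁₀([out]/[in]) = E·z/(61.6) = -51.6 × -1 / 61.6 = 0.8377
[out]/[in] = 10^(0.8377) = 6.881

6.88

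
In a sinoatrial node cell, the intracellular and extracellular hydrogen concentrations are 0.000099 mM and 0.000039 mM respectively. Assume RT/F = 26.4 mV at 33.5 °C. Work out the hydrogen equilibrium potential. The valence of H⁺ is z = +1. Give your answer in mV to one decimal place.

-24.6 mV

E = (26.4/z) · ln([H⁺]_out/[H⁺]_in) with z = +1.
= (26.4/1) · ln(0.000039/0.000099) = 26.40 · ln(0.3939)
= 26.40 · (-0.9316) = -24.59 mV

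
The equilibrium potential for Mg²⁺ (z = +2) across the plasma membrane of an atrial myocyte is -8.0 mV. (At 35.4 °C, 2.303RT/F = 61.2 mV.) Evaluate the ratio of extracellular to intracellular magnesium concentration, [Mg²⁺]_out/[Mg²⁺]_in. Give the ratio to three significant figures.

0.548

log₁₀([out]/[in]) = E·z/(61.2) = -8.0 × 2 / 61.2 = -0.2614
[out]/[in] = 10^(-0.2614) = 0.5477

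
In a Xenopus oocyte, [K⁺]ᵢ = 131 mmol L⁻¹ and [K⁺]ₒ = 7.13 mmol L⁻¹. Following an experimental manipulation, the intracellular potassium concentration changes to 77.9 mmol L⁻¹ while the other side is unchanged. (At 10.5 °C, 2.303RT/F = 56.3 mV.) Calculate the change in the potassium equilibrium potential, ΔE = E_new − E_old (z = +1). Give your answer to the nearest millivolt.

E_old = (56.3/1)·log₁₀(7.13/131) = -71.17 mV
E_new = (56.3/1)·log₁₀(7.13/77.9) = -58.46 mV
ΔE = -58.46 − (-71.17) = 12.71 mV

13 mV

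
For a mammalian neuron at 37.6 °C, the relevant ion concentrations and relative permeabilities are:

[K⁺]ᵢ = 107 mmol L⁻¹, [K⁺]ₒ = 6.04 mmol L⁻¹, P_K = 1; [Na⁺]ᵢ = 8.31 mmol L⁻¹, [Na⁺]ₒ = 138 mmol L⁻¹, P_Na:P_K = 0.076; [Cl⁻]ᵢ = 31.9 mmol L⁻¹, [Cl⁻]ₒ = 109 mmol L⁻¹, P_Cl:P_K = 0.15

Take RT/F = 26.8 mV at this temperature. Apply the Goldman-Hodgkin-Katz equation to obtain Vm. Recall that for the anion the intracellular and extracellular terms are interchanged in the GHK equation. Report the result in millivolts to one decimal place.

Vm = 26.8 · ln[(Σ P·[cation]ₒ + Σ P·[anion]ᵢ) / (Σ P·[cation]ᵢ + Σ P·[anion]ₒ)]
Numerator = 1×6.04 + 0.076×138 + 0.15×31.9 = 21.31
Denominator = 1×107 + 0.076×8.31 + 0.15×109 = 124
Vm = 26.8 · ln(0.1719) = 26.8 × (-1.7608) = -47.19 mV

-47.2 mV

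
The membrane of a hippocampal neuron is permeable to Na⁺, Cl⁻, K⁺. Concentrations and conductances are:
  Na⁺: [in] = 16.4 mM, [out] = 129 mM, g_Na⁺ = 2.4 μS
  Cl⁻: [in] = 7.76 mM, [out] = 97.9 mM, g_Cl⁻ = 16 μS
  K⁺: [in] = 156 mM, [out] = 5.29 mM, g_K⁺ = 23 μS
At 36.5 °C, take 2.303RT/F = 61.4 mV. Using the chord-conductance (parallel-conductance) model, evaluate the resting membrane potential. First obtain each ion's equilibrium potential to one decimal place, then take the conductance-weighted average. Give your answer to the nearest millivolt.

-73 mV

E_Na⁺ = (61.4/1)·log₁₀(129/16.4) = 55.0 mV
E_Cl⁻ = (61.4/-1)·log₁₀(97.9/7.76) = -67.6 mV
E_K⁺ = (61.4/1)·log₁₀(5.29/156) = -90.2 mV
Vm = (Σ gᵢEᵢ)/(Σ gᵢ) = (2.4·55.0 + 16·-67.6 + 23·-90.2) / (2.4 + 16 + 23)
= -3024.20 / 41.4 = -73.05 mV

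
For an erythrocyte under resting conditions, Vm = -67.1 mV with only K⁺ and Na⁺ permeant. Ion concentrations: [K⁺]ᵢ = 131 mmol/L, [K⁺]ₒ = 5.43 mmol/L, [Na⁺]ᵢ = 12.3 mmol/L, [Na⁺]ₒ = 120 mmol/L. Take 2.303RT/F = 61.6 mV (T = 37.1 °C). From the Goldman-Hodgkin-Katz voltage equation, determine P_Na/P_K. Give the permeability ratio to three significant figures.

Let α = P_Na/P_K. GHK: Vm = 61.6·log₁₀[(Kₒ + α·Naₒ)/(Kᵢ + α·Naᵢ)].
10^(Vm/61.6) = 10^(-67.1/61.6) = 0.081417
So 0.081417·(Kᵢ + α·Naᵢ) = Kₒ + α·Naₒ → α = (0.081417·131.0 − 5.43) / (120.0 − 0.081417·12.3)
α = (10.67 − 5.43) / (120.0 − 1.001) = 5.236/119 = 0.044

0.0440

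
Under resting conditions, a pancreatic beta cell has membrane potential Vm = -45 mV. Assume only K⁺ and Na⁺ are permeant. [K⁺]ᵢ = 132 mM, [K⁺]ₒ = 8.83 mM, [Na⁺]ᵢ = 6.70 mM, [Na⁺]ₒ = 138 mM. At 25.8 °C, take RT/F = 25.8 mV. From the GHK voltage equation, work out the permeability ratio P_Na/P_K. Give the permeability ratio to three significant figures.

0.104

Let α = P_Na/P_K. GHK: Vm = 25.8·ln[(Kₒ + α·Naₒ)/(Kᵢ + α·Naᵢ)].
e^(Vm/25.8) = e^(-45.0/25.8) = 0.17479
So 0.17479·(Kᵢ + α·Naᵢ) = Kₒ + α·Naₒ → α = (0.17479·132.0 − 8.83) / (138.0 − 0.17479·6.7)
α = (23.07 − 8.83) / (138.0 − 1.171) = 14.24/136.8 = 0.1041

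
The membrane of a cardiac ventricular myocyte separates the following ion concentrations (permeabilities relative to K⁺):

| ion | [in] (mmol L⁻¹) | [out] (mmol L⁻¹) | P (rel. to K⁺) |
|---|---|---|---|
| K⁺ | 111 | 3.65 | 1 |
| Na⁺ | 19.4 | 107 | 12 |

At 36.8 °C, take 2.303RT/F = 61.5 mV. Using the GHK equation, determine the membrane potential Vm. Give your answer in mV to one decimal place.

35.3 mV

Vm = 61.5 · log₁₀[(Σ P·[cation]ₒ + Σ P·[anion]ᵢ) / (Σ P·[cation]ᵢ + Σ P·[anion]ₒ)]
Numerator = 1×3.65 + 12×107 = 1288
Denominator = 1×111 + 12×19.4 = 343.8
Vm = 61.5 · log₁₀(3.7453) = 61.5 × (0.5735) = 35.27 mV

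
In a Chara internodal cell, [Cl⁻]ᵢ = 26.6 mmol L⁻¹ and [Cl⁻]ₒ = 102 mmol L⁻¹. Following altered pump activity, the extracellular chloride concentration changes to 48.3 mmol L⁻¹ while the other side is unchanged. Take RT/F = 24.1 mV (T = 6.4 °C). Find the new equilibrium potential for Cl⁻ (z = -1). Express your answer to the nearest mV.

After the shift: [Cl⁻]_out = 48.3, [Cl⁻]_in = 26.6 mmol L⁻¹.
E_new = (24.1/-1)·ln(48.3/26.6) = -24.10 · (0.5965) = -14.38 mV

-14 mV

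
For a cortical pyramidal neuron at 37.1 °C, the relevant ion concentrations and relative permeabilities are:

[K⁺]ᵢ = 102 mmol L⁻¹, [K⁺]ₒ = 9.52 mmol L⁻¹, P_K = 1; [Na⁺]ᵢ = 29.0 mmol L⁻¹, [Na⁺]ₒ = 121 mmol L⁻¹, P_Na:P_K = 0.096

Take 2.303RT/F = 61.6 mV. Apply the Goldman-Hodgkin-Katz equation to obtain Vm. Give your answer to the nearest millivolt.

Vm = 61.6 · log₁₀[(Σ P·[cation]ₒ + Σ P·[anion]ᵢ) / (Σ P·[cation]ᵢ + Σ P·[anion]ₒ)]
Numerator = 1×9.52 + 0.096×121 = 21.14
Denominator = 1×102 + 0.096×29.0 = 104.8
Vm = 61.6 · log₁₀(0.20171) = 61.6 × (-0.6953) = -42.83 mV

-43 mV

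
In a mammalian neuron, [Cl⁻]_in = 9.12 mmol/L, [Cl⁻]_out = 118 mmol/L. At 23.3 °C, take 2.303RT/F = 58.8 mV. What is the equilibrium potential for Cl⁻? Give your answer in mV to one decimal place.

E = (58.8/z) · log₁₀([Cl⁻]_out/[Cl⁻]_in) with z = -1.
For an anion, dividing by z = -1 reverses the sign.
= (58.8/-1) · log₁₀(118/9.12) = -58.80 · log₁₀(12.94)
= -58.80 · (1.1119) = -65.38 mV

-65.4 mV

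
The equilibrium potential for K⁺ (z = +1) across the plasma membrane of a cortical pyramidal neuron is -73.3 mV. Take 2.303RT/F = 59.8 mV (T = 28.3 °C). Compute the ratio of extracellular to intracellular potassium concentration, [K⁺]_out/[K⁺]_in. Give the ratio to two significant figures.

log₁₀([out]/[in]) = E·z/(59.8) = -73.3 × 1 / 59.8 = -1.2258
[out]/[in] = 10^(-1.2258) = 0.05946

0.059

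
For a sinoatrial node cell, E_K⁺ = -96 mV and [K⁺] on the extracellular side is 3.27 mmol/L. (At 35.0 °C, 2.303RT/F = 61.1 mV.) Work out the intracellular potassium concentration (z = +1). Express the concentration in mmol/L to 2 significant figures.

Nernst: E = (61.1/1) · log₁₀([out]/[in]), so log₁₀([out]/[in]) = -96.0 × 1 / 61.1 = -1.5712.
[out]/[in] = 10^(-1.5712) = 0.02684.
[in] = 3.27 / 0.02684 = 121.8 mmol/L.

120 mmol/L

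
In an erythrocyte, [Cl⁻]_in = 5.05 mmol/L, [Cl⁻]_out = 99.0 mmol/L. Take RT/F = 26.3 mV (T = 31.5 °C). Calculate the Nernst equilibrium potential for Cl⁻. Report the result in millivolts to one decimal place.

E = (26.3/z) · ln([Cl⁻]_out/[Cl⁻]_in) with z = -1.
For an anion, dividing by z = -1 reverses the sign.
= (26.3/-1) · ln(99.0/5.05) = -26.30 · ln(19.6)
= -26.30 · (2.9757) = -78.26 mV

-78.3 mV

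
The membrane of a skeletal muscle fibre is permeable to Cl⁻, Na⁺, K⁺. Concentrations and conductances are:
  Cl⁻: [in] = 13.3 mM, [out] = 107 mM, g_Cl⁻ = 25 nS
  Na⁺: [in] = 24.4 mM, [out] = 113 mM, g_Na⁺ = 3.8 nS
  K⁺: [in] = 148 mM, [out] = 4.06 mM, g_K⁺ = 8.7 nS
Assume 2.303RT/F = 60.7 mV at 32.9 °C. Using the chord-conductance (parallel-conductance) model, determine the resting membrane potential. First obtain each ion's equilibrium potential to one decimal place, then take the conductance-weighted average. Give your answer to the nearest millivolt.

-55 mV

E_Cl⁻ = (60.7/-1)·log₁₀(107/13.3) = -55.0 mV
E_Na⁺ = (60.7/1)·log₁₀(113/24.4) = 40.4 mV
E_K⁺ = (60.7/1)·log₁₀(4.06/148) = -94.8 mV
Vm = (Σ gᵢEᵢ)/(Σ gᵢ) = (25·-55.0 + 3.8·40.4 + 8.7·-94.8) / (25 + 3.8 + 8.7)
= -2046.24 / 37.5 = -54.57 mV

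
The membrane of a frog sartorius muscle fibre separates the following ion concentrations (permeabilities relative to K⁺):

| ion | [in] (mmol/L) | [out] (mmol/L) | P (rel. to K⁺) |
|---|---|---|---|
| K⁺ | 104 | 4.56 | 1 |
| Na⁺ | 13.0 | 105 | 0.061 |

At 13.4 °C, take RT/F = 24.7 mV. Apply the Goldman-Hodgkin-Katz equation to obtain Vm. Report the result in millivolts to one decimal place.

Vm = 24.7 · ln[(Σ P·[cation]ₒ + Σ P·[anion]ᵢ) / (Σ P·[cation]ᵢ + Σ P·[anion]ₒ)]
Numerator = 1×4.56 + 0.061×105 = 10.96
Denominator = 1×104 + 0.061×13.0 = 104.8
Vm = 24.7 · ln(0.10463) = 24.7 × (-2.2573) = -55.75 mV

-55.8 mV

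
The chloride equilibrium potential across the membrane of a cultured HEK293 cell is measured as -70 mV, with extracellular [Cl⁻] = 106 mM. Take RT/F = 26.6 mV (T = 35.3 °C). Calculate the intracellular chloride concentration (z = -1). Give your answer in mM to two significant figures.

Nernst: E = (26.6/-1) · ln([out]/[in]), so ln([out]/[in]) = -70.0 × -1 / 26.6 = 2.6316.
[out]/[in] = e^(2.6316) = 13.9.
[in] = 106 / 13.9 = 7.628 mM.

7.6 mM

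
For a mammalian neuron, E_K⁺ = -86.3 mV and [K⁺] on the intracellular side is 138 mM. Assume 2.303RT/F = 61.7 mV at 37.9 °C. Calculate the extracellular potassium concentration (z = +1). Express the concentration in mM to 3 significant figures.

5.51 mM

Nernst: E = (61.7/1) · log₁₀([out]/[in]), so log₁₀([out]/[in]) = -86.3 × 1 / 61.7 = -1.3987.
[out]/[in] = 10^(-1.3987) = 0.03993.
[out] = 0.03993 × 138 = 5.51 mM.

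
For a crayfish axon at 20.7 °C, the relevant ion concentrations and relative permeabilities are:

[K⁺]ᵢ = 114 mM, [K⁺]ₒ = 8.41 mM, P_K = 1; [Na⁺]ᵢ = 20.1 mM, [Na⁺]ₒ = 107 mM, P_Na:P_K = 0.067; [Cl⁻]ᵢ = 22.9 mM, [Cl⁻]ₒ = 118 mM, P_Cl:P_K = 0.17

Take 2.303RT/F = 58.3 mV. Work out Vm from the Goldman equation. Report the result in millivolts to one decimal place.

-49.1 mV

Vm = 58.3 · log₁₀[(Σ P·[cation]ₒ + Σ P·[anion]ᵢ) / (Σ P·[cation]ᵢ + Σ P·[anion]ₒ)]
Numerator = 1×8.41 + 0.067×107 + 0.17×22.9 = 19.47
Denominator = 1×114 + 0.067×20.1 + 0.17×118 = 135.4
Vm = 58.3 · log₁₀(0.1438) = 58.3 × (-0.8422) = -49.10 mV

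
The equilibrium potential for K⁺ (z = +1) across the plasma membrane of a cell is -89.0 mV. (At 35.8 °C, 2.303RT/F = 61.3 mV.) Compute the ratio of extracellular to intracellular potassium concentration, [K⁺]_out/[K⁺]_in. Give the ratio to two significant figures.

log₁₀([out]/[in]) = E·z/(61.3) = -89.0 × 1 / 61.3 = -1.4519
[out]/[in] = 10^(-1.4519) = 0.03533

0.035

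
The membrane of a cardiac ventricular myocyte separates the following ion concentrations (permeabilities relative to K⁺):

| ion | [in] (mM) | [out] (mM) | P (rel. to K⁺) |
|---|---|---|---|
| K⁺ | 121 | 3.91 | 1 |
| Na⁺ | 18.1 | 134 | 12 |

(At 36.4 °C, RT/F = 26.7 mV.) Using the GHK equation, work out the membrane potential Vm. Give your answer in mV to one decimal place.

Vm = 26.7 · ln[(Σ P·[cation]ₒ + Σ P·[anion]ᵢ) / (Σ P·[cation]ᵢ + Σ P·[anion]ₒ)]
Numerator = 1×3.91 + 12×134 = 1612
Denominator = 1×121 + 12×18.1 = 338.2
Vm = 26.7 · ln(4.7661) = 26.7 × (1.5615) = 41.69 mV

41.7 mV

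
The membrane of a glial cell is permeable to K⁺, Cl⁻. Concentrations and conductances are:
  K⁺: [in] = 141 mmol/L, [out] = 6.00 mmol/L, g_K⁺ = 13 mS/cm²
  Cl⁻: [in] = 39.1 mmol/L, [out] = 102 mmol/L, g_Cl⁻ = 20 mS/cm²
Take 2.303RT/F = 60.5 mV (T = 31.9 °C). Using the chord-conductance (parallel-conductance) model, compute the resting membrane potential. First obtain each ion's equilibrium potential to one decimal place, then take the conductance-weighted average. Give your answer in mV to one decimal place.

E_K⁺ = (60.5/1)·log₁₀(6.00/141) = -82.9 mV
E_Cl⁻ = (60.5/-1)·log₁₀(102/39.1) = -25.2 mV
Vm = (Σ gᵢEᵢ)/(Σ gᵢ) = (13·-82.9 + 20·-25.2) / (13 + 20)
= -1581.70 / 33 = -47.93 mV

-47.9 mV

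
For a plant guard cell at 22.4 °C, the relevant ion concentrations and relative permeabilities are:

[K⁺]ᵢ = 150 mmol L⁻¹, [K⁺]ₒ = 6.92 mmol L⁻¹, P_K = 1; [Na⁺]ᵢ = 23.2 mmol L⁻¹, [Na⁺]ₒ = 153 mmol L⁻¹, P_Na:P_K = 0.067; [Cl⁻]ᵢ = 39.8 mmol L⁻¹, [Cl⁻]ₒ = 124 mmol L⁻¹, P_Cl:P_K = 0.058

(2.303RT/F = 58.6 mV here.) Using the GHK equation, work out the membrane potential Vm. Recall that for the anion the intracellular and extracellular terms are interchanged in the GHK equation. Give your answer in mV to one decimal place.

-53.4 mV

Vm = 58.6 · log₁₀[(Σ P·[cation]ₒ + Σ P·[anion]ᵢ) / (Σ P·[cation]ᵢ + Σ P·[anion]ₒ)]
Numerator = 1×6.92 + 0.067×153 + 0.058×39.8 = 19.48
Denominator = 1×150 + 0.067×23.2 + 0.058×124 = 158.7
Vm = 58.6 · log₁₀(0.12271) = 58.6 × (-0.9111) = -53.39 mV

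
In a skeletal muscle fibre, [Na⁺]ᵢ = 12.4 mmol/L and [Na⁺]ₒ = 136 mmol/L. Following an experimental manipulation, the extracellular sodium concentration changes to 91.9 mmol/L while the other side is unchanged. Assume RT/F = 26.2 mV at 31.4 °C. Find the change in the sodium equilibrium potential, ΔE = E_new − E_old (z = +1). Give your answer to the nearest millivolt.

-10 mV

E_old = (26.2/1)·ln(136/12.4) = 62.75 mV
E_new = (26.2/1)·ln(91.9/12.4) = 52.48 mV
ΔE = 52.48 − (62.75) = -10.27 mV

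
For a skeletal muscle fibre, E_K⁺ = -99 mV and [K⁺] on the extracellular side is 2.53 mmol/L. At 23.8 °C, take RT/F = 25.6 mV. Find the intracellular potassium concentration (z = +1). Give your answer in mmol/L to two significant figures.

120 mmol/L

Nernst: E = (25.6/1) · ln([out]/[in]), so ln([out]/[in]) = -99.0 × 1 / 25.6 = -3.8672.
[out]/[in] = e^(-3.8672) = 0.02092.
[in] = 2.53 / 0.02092 = 121 mmol/L.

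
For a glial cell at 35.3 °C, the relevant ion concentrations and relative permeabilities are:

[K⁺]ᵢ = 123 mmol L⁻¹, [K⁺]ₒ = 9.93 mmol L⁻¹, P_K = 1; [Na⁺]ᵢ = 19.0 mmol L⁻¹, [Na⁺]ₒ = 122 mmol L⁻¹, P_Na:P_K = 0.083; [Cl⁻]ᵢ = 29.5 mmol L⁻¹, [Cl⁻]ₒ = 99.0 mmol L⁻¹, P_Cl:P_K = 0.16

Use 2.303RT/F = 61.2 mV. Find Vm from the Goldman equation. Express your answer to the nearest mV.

-46 mV

Vm = 61.2 · log₁₀[(Σ P·[cation]ₒ + Σ P·[anion]ᵢ) / (Σ P·[cation]ᵢ + Σ P·[anion]ₒ)]
Numerator = 1×9.93 + 0.083×122 + 0.16×29.5 = 24.78
Denominator = 1×123 + 0.083×19.0 + 0.16×99.0 = 140.4
Vm = 61.2 · log₁₀(0.17645) = 61.2 × (-0.7534) = -46.11 mV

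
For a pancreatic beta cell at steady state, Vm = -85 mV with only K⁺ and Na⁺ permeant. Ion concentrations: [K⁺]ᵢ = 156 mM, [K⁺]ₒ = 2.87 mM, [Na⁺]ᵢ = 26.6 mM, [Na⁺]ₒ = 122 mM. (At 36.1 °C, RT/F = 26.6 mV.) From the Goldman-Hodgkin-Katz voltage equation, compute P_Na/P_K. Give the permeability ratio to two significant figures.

Let α = P_Na/P_K. GHK: Vm = 26.6·ln[(Kₒ + α·Naₒ)/(Kᵢ + α·Naᵢ)].
e^(Vm/26.6) = e^(-85.0/26.6) = 0.040947
So 0.040947·(Kᵢ + α·Naᵢ) = Kₒ + α·Naₒ → α = (0.040947·156.0 − 2.87) / (122.0 − 0.040947·26.6)
α = (6.388 − 2.87) / (122.0 − 1.089) = 3.518/120.9 = 0.02909

0.029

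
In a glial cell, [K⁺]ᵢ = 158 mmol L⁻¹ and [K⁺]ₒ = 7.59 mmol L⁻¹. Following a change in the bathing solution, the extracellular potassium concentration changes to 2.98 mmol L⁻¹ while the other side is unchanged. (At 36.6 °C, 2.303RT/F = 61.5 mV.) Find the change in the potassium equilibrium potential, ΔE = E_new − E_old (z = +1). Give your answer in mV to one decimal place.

E_old = (61.5/1)·log₁₀(7.59/158) = -81.08 mV
E_new = (61.5/1)·log₁₀(2.98/158) = -106.05 mV
ΔE = -106.05 − (-81.08) = -24.97 mV

-25.0 mV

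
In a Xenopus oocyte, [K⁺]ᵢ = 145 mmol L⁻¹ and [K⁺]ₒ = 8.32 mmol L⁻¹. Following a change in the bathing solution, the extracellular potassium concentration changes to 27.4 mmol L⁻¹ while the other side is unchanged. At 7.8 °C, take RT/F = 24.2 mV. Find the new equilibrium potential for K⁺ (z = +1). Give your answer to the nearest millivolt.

-40 mV

After the shift: [K⁺]_out = 27.4, [K⁺]_in = 145 mmol L⁻¹.
E_new = (24.2/1)·ln(27.4/145) = 24.20 · (-1.6662) = -40.32 mV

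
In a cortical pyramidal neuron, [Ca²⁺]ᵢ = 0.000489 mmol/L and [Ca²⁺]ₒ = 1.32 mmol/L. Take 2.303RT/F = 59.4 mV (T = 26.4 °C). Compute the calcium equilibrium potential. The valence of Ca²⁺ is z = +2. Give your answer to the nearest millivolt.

102 mV

E = (59.4/z) · log₁₀([Ca²⁺]_out/[Ca²⁺]_in) with z = +2.
= (59.4/2) · log₁₀(1.32/0.000489) = 29.70 · log₁₀(2699)
= 29.70 · (3.4313) = 101.91 mV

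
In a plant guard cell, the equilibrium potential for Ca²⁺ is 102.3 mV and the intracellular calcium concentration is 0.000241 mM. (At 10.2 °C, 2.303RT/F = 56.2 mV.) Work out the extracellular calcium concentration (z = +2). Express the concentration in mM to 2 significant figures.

Nernst: E = (56.2/2) · log₁₀([out]/[in]), so log₁₀([out]/[in]) = 102.3 × 2 / 56.2 = 3.6406.
[out]/[in] = 10^(3.6406) = 4371.
[out] = 4371 × 0.000241 = 1.053 mM.

1.1 mM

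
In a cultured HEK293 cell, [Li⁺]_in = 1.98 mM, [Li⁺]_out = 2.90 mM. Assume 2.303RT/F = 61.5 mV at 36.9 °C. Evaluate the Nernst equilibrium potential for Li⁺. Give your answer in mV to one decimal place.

10.2 mV

E = (61.5/z) · log₁₀([Li⁺]_out/[Li⁺]_in) with z = +1.
= (61.5/1) · log₁₀(2.90/1.98) = 61.50 · log₁₀(1.465)
= 61.50 · (0.1657) = 10.19 mV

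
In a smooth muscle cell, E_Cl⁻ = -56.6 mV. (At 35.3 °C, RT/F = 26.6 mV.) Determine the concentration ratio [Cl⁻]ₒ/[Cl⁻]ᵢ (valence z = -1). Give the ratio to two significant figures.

ln([out]/[in]) = E·z/(26.6) = -56.6 × -1 / 26.6 = 2.1278
[out]/[in] = e^(2.1278) = 8.397

8.4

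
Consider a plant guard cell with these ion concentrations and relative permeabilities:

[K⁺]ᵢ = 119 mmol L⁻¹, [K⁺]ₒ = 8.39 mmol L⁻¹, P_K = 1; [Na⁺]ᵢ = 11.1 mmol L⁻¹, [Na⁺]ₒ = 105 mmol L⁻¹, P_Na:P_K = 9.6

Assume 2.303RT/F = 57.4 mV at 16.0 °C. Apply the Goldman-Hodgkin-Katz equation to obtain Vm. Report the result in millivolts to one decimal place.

37.5 mV

Vm = 57.4 · log₁₀[(Σ P·[cation]ₒ + Σ P·[anion]ᵢ) / (Σ P·[cation]ᵢ + Σ P·[anion]ₒ)]
Numerator = 1×8.39 + 9.6×105 = 1016
Denominator = 1×119 + 9.6×11.1 = 225.6
Vm = 57.4 · log₁₀(4.5061) = 57.4 × (0.6538) = 37.53 mV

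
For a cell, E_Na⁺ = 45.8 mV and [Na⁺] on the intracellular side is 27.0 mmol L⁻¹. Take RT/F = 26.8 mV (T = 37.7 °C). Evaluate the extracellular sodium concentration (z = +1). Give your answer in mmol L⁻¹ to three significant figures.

149 mmol L⁻¹

Nernst: E = (26.8/1) · ln([out]/[in]), so ln([out]/[in]) = 45.8 × 1 / 26.8 = 1.7090.
[out]/[in] = e^(1.7090) = 5.523.
[out] = 5.523 × 27.0 = 149.1 mmol L⁻¹.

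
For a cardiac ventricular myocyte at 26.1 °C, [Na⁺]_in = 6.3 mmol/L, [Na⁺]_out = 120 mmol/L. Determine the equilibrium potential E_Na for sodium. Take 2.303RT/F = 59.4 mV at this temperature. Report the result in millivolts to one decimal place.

E = (59.4/z) · log₁₀([Na⁺]_out/[Na⁺]_in) with z = +1.
= (59.4/1) · log₁₀(120/6.3) = 59.40 · log₁₀(19.05)
= 59.40 · (1.2798) = 76.02 mV

76.0 mV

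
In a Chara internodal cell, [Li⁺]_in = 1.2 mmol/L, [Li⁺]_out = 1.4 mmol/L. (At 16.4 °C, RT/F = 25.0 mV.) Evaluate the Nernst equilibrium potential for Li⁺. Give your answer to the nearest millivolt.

E = (25.0/z) · ln([Li⁺]_out/[Li⁺]_in) with z = +1.
= (25.0/1) · ln(1.4/1.2) = 25.00 · ln(1.167)
= 25.00 · (0.1542) = 3.85 mV

4 mV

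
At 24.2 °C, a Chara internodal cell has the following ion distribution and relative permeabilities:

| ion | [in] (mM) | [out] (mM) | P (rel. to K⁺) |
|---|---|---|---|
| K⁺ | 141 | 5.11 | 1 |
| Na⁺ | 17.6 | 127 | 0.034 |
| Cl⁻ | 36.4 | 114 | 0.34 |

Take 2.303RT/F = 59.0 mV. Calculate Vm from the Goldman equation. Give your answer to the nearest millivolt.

-54 mV

Vm = 59.0 · log₁₀[(Σ P·[cation]ₒ + Σ P·[anion]ᵢ) / (Σ P·[cation]ᵢ + Σ P·[anion]ₒ)]
Numerator = 1×5.11 + 0.034×127 + 0.34×36.4 = 21.8
Denominator = 1×141 + 0.034×17.6 + 0.34×114 = 180.4
Vm = 59.0 · log₁₀(0.12089) = 59.0 × (-0.9176) = -54.14 mV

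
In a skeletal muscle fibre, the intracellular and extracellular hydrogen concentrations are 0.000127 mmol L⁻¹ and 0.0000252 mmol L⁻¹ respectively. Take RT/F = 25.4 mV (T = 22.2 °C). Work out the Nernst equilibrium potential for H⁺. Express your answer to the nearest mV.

-41 mV

E = (25.4/z) · ln([H⁺]_out/[H⁺]_in) with z = +1.
= (25.4/1) · ln(0.0000252/0.000127) = 25.40 · ln(0.1984)
= 25.40 · (-1.6173) = -41.08 mV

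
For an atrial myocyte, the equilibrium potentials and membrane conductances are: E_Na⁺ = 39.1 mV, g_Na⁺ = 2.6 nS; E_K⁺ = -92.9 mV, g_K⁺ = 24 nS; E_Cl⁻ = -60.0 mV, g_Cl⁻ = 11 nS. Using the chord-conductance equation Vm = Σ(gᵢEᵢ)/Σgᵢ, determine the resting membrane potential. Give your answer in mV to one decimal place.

-74.1 mV

Σ gᵢEᵢ = 2.6·(39.1) + 24·(-92.9) + 11·(-60.0) = -2787.94
Σ gᵢ = 2.6 + 24 + 11 = 37.6
Vm = -2787.94 / 37.6 = -74.15 mV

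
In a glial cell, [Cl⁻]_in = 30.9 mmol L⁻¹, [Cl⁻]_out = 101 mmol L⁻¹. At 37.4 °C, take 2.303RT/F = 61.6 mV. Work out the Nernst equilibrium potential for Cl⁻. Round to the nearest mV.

E = (61.6/z) · log₁₀([Cl⁻]_out/[Cl⁻]_in) with z = -1.
For an anion, dividing by z = -1 reverses the sign.
= (61.6/-1) · log₁₀(101/30.9) = -61.60 · log₁₀(3.269)
= -61.60 · (0.5144) = -31.68 mV

-32 mV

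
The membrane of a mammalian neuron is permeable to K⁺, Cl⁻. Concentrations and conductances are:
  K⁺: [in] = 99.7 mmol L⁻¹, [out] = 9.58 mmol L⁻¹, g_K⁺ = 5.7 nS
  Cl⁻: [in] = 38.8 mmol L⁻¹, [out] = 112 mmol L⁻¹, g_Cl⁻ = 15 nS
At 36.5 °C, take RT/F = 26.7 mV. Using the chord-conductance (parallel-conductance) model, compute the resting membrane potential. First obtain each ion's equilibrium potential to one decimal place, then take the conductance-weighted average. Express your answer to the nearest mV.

-38 mV

E_K⁺ = (26.7/1)·ln(9.58/99.7) = -62.5 mV
E_Cl⁻ = (26.7/-1)·ln(112/38.8) = -28.3 mV
Vm = (Σ gᵢEᵢ)/(Σ gᵢ) = (5.7·-62.5 + 15·-28.3) / (5.7 + 15)
= -780.75 / 20.7 = -37.72 mV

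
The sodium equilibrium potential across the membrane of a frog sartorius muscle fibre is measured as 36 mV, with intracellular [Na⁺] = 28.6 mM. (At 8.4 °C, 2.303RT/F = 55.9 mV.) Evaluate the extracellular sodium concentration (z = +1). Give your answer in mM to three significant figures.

Nernst: E = (55.9/1) · log₁₀([out]/[in]), so log₁₀([out]/[in]) = 36.0 × 1 / 55.9 = 0.6440.
[out]/[in] = 10^(0.6440) = 4.406.
[out] = 4.406 × 28.6 = 126 mM.

126 mM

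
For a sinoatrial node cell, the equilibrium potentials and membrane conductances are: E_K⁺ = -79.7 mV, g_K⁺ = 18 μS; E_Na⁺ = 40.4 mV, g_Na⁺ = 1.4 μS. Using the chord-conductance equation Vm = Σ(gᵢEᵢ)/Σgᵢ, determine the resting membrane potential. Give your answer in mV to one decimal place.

-71.0 mV

Σ gᵢEᵢ = 18·(-79.7) + 1.4·(40.4) = -1378.04
Σ gᵢ = 18 + 1.4 = 19.4
Vm = -1378.04 / 19.4 = -71.03 mV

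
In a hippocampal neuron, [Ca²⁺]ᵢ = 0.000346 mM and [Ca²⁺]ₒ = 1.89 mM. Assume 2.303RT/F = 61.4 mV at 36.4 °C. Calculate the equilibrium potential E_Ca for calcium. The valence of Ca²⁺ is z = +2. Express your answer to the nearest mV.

115 mV

E = (61.4/z) · log₁₀([Ca²⁺]_out/[Ca²⁺]_in) with z = +2.
= (61.4/2) · log₁₀(1.89/0.000346) = 30.70 · log₁₀(5462)
= 30.70 · (3.7374) = 114.74 mV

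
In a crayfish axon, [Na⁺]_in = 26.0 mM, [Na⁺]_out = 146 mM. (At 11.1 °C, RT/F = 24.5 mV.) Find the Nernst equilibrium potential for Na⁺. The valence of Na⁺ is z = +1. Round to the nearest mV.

E = (24.5/z) · ln([Na⁺]_out/[Na⁺]_in) with z = +1.
= (24.5/1) · ln(146/26.0) = 24.50 · ln(5.615)
= 24.50 · (1.7255) = 42.27 mV

42 mV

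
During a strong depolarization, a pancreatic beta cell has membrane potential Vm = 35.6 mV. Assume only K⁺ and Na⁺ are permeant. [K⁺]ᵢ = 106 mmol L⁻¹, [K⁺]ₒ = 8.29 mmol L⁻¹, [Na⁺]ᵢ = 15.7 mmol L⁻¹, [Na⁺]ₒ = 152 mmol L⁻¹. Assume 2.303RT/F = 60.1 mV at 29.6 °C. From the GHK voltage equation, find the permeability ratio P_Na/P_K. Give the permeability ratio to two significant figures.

4.5

Let α = P_Na/P_K. GHK: Vm = 60.1·log₁₀[(Kₒ + α·Naₒ)/(Kᵢ + α·Naᵢ)].
10^(Vm/60.1) = 10^(35.6/60.1) = 3.9115
So 3.9115·(Kᵢ + α·Naᵢ) = Kₒ + α·Naₒ → α = (3.9115·106.0 − 8.29) / (152.0 − 3.9115·15.7)
α = (414.6 − 8.29) / (152.0 − 61.41) = 406.3/90.59 = 4.485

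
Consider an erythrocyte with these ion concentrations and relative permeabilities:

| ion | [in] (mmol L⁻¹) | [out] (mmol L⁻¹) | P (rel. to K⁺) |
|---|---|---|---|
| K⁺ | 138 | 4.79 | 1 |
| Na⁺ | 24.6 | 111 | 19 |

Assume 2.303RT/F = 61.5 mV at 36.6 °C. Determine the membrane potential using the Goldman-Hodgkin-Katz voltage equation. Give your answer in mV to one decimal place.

Vm = 61.5 · log₁₀[(Σ P·[cation]ₒ + Σ P·[anion]ᵢ) / (Σ P·[cation]ᵢ + Σ P·[anion]ₒ)]
Numerator = 1×4.79 + 19×111 = 2114
Denominator = 1×138 + 19×24.6 = 605.4
Vm = 61.5 · log₁₀(3.4916) = 61.5 × (0.5430) = 33.40 mV

33.4 mV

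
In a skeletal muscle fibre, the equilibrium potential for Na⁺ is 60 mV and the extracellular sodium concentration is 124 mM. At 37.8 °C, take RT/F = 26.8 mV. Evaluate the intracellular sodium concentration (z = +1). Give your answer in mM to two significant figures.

13 mM

Nernst: E = (26.8/1) · ln([out]/[in]), so ln([out]/[in]) = 60.0 × 1 / 26.8 = 2.2388.
[out]/[in] = e^(2.2388) = 9.382.
[in] = 124 / 9.382 = 13.22 mM.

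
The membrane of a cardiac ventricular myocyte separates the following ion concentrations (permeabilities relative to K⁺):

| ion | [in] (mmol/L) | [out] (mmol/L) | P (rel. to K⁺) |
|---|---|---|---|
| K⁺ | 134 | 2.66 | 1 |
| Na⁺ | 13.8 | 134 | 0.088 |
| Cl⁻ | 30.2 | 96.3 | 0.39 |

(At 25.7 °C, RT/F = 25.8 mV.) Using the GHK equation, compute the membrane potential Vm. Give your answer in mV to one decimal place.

Vm = 25.8 · ln[(Σ P·[cation]ₒ + Σ P·[anion]ᵢ) / (Σ P·[cation]ᵢ + Σ P·[anion]ₒ)]
Numerator = 1×2.66 + 0.088×134 + 0.39×30.2 = 26.23
Denominator = 1×134 + 0.088×13.8 + 0.39×96.3 = 172.8
Vm = 25.8 · ln(0.15182) = 25.8 × (-1.8851) = -48.63 mV

-48.6 mV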